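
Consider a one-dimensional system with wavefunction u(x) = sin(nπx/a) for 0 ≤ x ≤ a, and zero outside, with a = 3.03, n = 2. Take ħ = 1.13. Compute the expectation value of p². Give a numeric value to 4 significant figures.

p² u = −ħ² d²u/dx²; ⟨p²⟩ = −ħ² ∫ u*·u'' dx / ∫|u|² dx.
d/dx sin(nπx/a) = (nπ/a)·cos(nπx/a) and d²/dx² sin(nπx/a) = −(nπ/a)²·sin(nπx/a); on 0 ≤ x ≤ a, ∫sin²(nπx/a) dx = a/2 and ∫sin(nπx/a)·cos(nπx/a) dx = 0.
State is unnormalized: ∫|u|² dx = 1.5150, and ∫u*·(−ħ² u'') dx = 8.3185, so ⟨p²⟩ = 8.3185 / 1.5150.
⟨p²⟩ = 5.4907.

5.491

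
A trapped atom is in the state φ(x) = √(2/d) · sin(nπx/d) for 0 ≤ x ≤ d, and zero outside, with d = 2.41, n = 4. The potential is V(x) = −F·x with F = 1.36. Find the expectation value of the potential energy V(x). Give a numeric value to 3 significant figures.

-1.64

⟨V⟩ = ∫ V(x)·|φ|² dx.
With sin²θ = (1 − cos2θ)/2 on 0 ≤ x ≤ d: ∫sin²(nπx/d) dx = d/2, ∫x·sin²(nπx/d) dx = d²/4, ∫x²·sin²(nπx/d) dx = d³·(1/6 − 1/(4n²π²)); higher powers xᵏ the same way, integrating xᵏ·cos(2nπx/d) by parts.
⟨V⟩ = -1.6388.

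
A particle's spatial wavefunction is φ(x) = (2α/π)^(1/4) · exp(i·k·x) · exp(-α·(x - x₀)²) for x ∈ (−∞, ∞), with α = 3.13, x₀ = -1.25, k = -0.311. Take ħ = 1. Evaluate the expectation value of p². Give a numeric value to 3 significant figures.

3.23

p² φ = −ħ² d²φ/dx²; ⟨p²⟩ = −ħ² ∫ φ*·φ'' dx.
Gaussian moments (u = x − x₀): ∫u^(2j)·e^(−2αu²) du = (2j−1)!!/(4α)^j · √(π/(2α)), odd powers integrate to 0; here √(π/(2α)) = 0.70842. Derivatives: φ′ = (ik − 2αu)·φ, φ″ = ((ik − 2αu)² − 2α)·φ; the odd-in-u pieces drop out.
⟨p²⟩ = 3.2267.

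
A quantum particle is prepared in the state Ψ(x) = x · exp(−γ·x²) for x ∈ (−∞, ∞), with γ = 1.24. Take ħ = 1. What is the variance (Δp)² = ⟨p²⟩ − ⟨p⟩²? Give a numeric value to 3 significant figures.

Compute ⟨p⟩ and ⟨p²⟩ separately; (Δp)² = ⟨p²⟩ − ⟨p⟩².
Expand each integrand as polynomial × e^(−2γx²) and use ∫x^(2j)·e^(−2γx²) dx = (2j−1)!!/(4γ)^j · √(π/(2γ)), odd powers → 0; here √(π/(2γ)) = 1.1255. Differentiate with the product rule, d/dx e^(−γx²) = −2γx·e^(−γx²).
Normalization: ∫|Ψ|² dx = 0.22692.
⟨p⟩ = 0.0000 and ⟨p²⟩ = 3.7200.
(Δp)² = 3.7200 − (0.0000)² = 3.7200.

3.72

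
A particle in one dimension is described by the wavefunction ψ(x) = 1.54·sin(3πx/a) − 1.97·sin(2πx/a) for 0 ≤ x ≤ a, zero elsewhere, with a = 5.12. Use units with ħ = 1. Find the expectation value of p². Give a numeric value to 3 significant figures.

p² ψ = −ħ² d²ψ/dx²; ⟨p²⟩ = −ħ² ∫ ψ*·ψ'' dx / ∫|ψ|² dx.
d²/dx² sin(jπx/a) = −(jπ/a)²·sin(jπx/a); on 0 ≤ x ≤ a, ∫sin²(jπx/a) dx = a/2 and ∫sin(jπx/a)·sin(lπx/a) dx = 0 for j ≠ l, so only diagonal terms survive in ∫|ψ|² and ∫ψ·ψ″; ∫ψ·ψ′ dx = [ψ²/2] between the walls = 0.
State is unnormalized: ∫|ψ|² dx = 16.006, and ∫ψ*·(−ħ² ψ'') dx = 35.534, so ⟨p²⟩ = 35.534 / 16.006.
⟨p²⟩ = 2.2200.

2.22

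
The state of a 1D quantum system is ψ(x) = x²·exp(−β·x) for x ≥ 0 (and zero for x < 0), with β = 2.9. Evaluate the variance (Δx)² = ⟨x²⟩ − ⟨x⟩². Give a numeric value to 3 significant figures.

Compute ⟨x⟩ and ⟨x²⟩ separately, then (Δx)² = ⟨x²⟩ − ⟨x⟩².
Every integrand reduces to terms xʲ·e^(−2βx) on [0, ∞); use ∫₀^∞ xʲ·e^(−2βx) dx = j!/(2β)^(j+1).
Normalization: ∫|ψ|² dx = 0.0036565.
⟨x⟩ = 0.86207 and ⟨x²⟩ = 0.89180.
(Δx)² = 0.89180 − (0.86207)² = 0.14863.

0.149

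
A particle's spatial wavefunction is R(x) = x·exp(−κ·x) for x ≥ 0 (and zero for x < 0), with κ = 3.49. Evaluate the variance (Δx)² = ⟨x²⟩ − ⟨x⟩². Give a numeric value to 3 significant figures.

Compute ⟨x⟩ and ⟨x²⟩ separately, then (Δx)² = ⟨x²⟩ − ⟨x⟩².
Every integrand reduces to terms xʲ·e^(−2κx) on [0, ∞); use ∫₀^∞ xʲ·e^(−2κx) dx = j!/(2κ)^(j+1).
Normalization: ∫|R|² dx = 0.0058812.
⟨x⟩ = 0.42980 and ⟨x²⟩ = 0.24630.
(Δx)² = 0.24630 − (0.42980)² = 0.061576.

0.0616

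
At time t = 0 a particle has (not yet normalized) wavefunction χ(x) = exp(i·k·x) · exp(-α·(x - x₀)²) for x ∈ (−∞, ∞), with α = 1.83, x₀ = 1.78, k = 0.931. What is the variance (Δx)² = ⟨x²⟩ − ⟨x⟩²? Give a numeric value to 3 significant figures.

Compute ⟨x⟩ and ⟨x²⟩ separately, then (Δx)² = ⟨x²⟩ − ⟨x⟩².
Gaussian moments (u = x − x₀): ∫u^(2j)·e^(−2αu²) du = (2j−1)!!/(4α)^j · √(π/(2α)), odd powers integrate to 0; here √(π/(2α)) = 0.92648.
Normalization: ∫|χ|² dx = 0.92648.
⟨x⟩ = 1.7800 and ⟨x²⟩ = 3.3050.
(Δx)² = 3.3050 − (1.7800)² = 0.13661.

0.137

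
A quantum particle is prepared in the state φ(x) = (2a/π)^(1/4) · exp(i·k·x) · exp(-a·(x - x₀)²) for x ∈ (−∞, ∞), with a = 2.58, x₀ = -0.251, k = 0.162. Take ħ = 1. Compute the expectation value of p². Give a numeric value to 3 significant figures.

2.61

p² φ = −ħ² d²φ/dx²; ⟨p²⟩ = −ħ² ∫ φ*·φ'' dx.
Gaussian moments (u = x − x₀): ∫u^(2j)·e^(−2au²) du = (2j−1)!!/(4a)^j · √(π/(2a)), odd powers integrate to 0; here √(π/(2a)) = 0.78028. Derivatives: φ′ = (ik − 2au)·φ, φ″ = ((ik − 2au)² − 2a)·φ; the odd-in-u pieces drop out.
⟨p²⟩ = 2.6062.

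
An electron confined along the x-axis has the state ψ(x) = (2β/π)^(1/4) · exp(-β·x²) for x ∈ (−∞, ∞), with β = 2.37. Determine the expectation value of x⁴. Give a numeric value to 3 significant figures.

0.0334

⟨x⁴⟩ = ∫ x⁴·|ψ|² dx (integrals over the domain).
Gaussian moments: ∫x^(2j)·e^(−2βx²) dx = (2j−1)!!/(4β)^j · √(π/(2β)), odd powers integrate to 0; here √(π/(2β)) = 0.81412.
⟨x⁴⟩ = 0.033381.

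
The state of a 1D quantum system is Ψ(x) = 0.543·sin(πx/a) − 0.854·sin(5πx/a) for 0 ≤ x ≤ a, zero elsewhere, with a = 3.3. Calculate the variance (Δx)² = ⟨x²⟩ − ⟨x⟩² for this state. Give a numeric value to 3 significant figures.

Compute ⟨x⟩ and ⟨x²⟩ separately, then (Δx)² = ⟨x²⟩ − ⟨x⟩².
On 0 ≤ x ≤ a (j ≠ l): ∫sin²(jπx/a) dx = a/2, ∫sin(jπx/a)·sin(lπx/a) dx = 0; diagonal moments ∫x·sin²(jπx/a) dx = a²/4, ∫x²·sin²(jπx/a) dx = a³·(1/6 − 1/(4j²π²)); cross terms ∫x·sin(jπx/a)·sin(lπx/a) dx = 0 for j + l even and −4jla²/(π²(j² − l²)²) for j + l odd, ∫x²·sin(jπx/a)·sin(lπx/a) dx = (−1)^(j+l)·4jla³/(π²(j² − l²)²); higher powers the same way via product-to-sum and parts.
Normalization: ∫|Ψ|² dx = 1.6899.
⟨x⟩ = 1.6500 and ⟨x²⟩ = 3.3861.
(Δx)² = 3.3861 − (1.6500)² = 0.66357.

0.664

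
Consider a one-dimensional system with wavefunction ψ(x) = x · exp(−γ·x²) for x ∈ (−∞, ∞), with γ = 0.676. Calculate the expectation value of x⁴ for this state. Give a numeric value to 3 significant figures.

⟨x⁴⟩ = ∫ x⁴·|ψ|² dx / ∫|ψ|² dx (integrals over the domain).
Expand each integrand as polynomial × e^(−2γx²) and use ∫x^(2j)·e^(−2γx²) dx = (2j−1)!!/(4γ)^j · √(π/(2γ)), odd powers → 0; here √(π/(2γ)) = 1.5244.
State is unnormalized: ∫|ψ|² dx = 0.56374, and ∫ψ*·x⁴·ψ dx = 1.1565, so ⟨x⁴⟩ = 1.1565 / 0.56374.
⟨x⁴⟩ = 2.0515.

2.05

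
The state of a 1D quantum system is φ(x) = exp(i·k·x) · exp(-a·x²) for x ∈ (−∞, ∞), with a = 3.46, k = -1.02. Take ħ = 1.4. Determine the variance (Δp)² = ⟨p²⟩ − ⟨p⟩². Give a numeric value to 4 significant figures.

6.782

Compute ⟨p⟩ and ⟨p²⟩ separately; (Δp)² = ⟨p²⟩ − ⟨p⟩².
Gaussian moments: ∫x^(2j)·e^(−2ax²) dx = (2j−1)!!/(4a)^j · √(π/(2a)), odd powers integrate to 0; here √(π/(2a)) = 0.67379. Derivatives: φ′ = (ik − 2ax)·φ, φ″ = ((ik − 2ax)² − 2a)·φ; the odd-in-x pieces drop out.
Normalization: ∫|φ|² dx = 0.67379.
⟨p⟩ = -1.4280 and ⟨p²⟩ = 8.8208.
(Δp)² = 8.8208 − (-1.4280)² = 6.7816.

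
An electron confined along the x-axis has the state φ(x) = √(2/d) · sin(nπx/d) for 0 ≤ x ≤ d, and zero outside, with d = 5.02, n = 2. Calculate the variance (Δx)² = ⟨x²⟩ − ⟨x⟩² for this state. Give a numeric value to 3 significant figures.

1.78

Compute ⟨x⟩ and ⟨x²⟩ separately, then (Δx)² = ⟨x²⟩ − ⟨x⟩².
With sin²θ = (1 − cos2θ)/2 on 0 ≤ x ≤ d: ∫sin²(nπx/d) dx = d/2, ∫x·sin²(nπx/d) dx = d²/4, ∫x²·sin²(nπx/d) dx = d³·(1/6 − 1/(4n²π²)); higher powers xᵏ the same way, integrating xᵏ·cos(2nπx/d) by parts.
⟨x⟩ = 2.5100 and ⟨x²⟩ = 8.0810.
(Δx)² = 8.0810 − (2.5100)² = 1.7809.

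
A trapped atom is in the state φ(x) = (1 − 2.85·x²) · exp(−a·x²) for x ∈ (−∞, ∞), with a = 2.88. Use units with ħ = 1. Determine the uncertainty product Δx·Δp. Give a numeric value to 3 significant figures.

Δx = √(⟨x²⟩−⟨x⟩²), Δp = √(⟨p²⟩−⟨p⟩²).
Expand each integrand as polynomial × e^(−2ax²) and use ∫x^(2j)·e^(−2ax²) dx = (2j−1)!!/(4a)^j · √(π/(2a)), odd powers → 0; here √(π/(2a)) = 0.73852. Differentiate with the product rule, d/dx e^(−ax²) = −2ax·e^(−ax²).
Normalization: ∫|φ|² dx = 0.50871.
⟨x⟩ = 0.0000, ⟨x²⟩ = 0.054654 ⇒ Δx = 0.23378.
⟨p⟩ = 0.0000, ⟨p²⟩ = 8.0411 ⇒ Δp = 2.8357.
Δx·Δp = 0.66293.

0.663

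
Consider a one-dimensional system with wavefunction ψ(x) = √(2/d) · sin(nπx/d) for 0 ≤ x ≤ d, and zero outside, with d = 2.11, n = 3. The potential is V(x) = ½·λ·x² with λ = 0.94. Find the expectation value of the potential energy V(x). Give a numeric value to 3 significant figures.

⟨V⟩ = ∫ V(x)·|ψ|² dx.
With sin²θ = (1 − cos2θ)/2 on 0 ≤ x ≤ d: ∫sin²(nπx/d) dx = d/2, ∫x·sin²(nπx/d) dx = d²/4, ∫x²·sin²(nπx/d) dx = d³·(1/6 − 1/(4n²π²)); higher powers xᵏ the same way, integrating xᵏ·cos(2nπx/d) by parts.
⟨V⟩ = 0.68572.

0.686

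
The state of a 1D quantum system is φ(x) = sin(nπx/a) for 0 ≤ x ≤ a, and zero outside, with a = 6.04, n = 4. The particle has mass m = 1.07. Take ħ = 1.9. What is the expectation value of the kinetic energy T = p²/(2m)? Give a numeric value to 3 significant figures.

T = −(ħ²/2m) d²/dx², so ⟨T⟩ = −(ħ²/2m) ∫ φ*·φ'' dx / ∫|φ|² dx; with m = 1.07.
d/dx sin(nπx/a) = (nπ/a)·cos(nπx/a) and d²/dx² sin(nπx/a) = −(nπ/a)²·sin(nπx/a); on 0 ≤ x ≤ a, ∫sin²(nπx/a) dx = a/2 and ∫sin(nπx/a)·cos(nπx/a) dx = 0.
State is unnormalized: ∫|φ|² dx = 3.0200, and ∫φ*·(−ħ²/2m · φ'') dx = 22.052, so ⟨T⟩ = 22.052 / 3.0200.
⟨T⟩ = 7.3020.

7.30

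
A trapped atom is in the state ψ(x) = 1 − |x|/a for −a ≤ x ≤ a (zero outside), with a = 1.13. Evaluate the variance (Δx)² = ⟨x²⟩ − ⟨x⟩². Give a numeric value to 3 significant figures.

0.128

Compute ⟨x⟩ and ⟨x²⟩ separately, then (Δx)² = ⟨x²⟩ − ⟨x⟩².
ψ is even, so ∫ over [−a, a] = 2∫₀ᵃ with ψ = 1 − x/a there: ∫₀ᵃ (1 − x/a)² dx = a/3, ∫₀ᵃ x²(1 − x/a)² dx = a³/30, ∫₀ᵃ x⁴(1 − x/a)² dx = a⁵/105.
Normalization: ∫|ψ|² dx = 0.75333.
⟨x⟩ = 0.0000 and ⟨x²⟩ = 0.12769.
(Δx)² = 0.12769 − (0.0000)² = 0.12769.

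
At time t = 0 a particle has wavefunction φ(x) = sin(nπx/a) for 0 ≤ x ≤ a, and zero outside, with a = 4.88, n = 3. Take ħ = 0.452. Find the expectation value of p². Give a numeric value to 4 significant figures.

p² φ = −ħ² d²φ/dx²; ⟨p²⟩ = −ħ² ∫ φ*·φ'' dx / ∫|φ|² dx.
d/dx sin(nπx/a) = (nπ/a)·cos(nπx/a) and d²/dx² sin(nπx/a) = −(nπ/a)²·sin(nπx/a); on 0 ≤ x ≤ a, ∫sin²(nπx/a) dx = a/2 and ∫sin(nπx/a)·cos(nπx/a) dx = 0.
State is unnormalized: ∫|φ|² dx = 2.4400, and ∫φ*·(−ħ² φ'') dx = 1.8594, so ⟨p²⟩ = 1.8594 / 2.4400.
⟨p²⟩ = 0.76204.

0.7620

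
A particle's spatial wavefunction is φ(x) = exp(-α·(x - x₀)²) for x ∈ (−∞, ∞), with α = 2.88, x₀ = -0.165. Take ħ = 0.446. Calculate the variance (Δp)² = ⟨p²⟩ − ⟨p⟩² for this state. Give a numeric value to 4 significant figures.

Compute ⟨p⟩ and ⟨p²⟩ separately; (Δp)² = ⟨p²⟩ − ⟨p⟩².
Gaussian moments (u = x − x₀): ∫u^(2j)·e^(−2αu²) du = (2j−1)!!/(4α)^j · √(π/(2α)), odd powers integrate to 0; here √(π/(2α)) = 0.73852. Derivatives: d/dx e^(−αu²) = −2αu·e^(−αu²), d²/dx² e^(−αu²) = (4α²u² − 2α)·e^(−αu²).
Normalization: ∫|φ|² dx = 0.73852.
⟨p⟩ = 0.0000 and ⟨p²⟩ = 0.57288.
(Δp)² = 0.57288 − (0.0000)² = 0.57288.

0.5729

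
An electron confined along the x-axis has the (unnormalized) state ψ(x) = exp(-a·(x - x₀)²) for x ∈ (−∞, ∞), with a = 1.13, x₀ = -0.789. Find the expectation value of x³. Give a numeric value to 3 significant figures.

-1.01

⟨x³⟩ = ∫ x³·|ψ|² dx / ∫|ψ|² dx (integrals over the domain).
Gaussian moments (u = x − x₀): ∫u^(2j)·e^(−2au²) du = (2j−1)!!/(4a)^j · √(π/(2a)), odd powers integrate to 0; here √(π/(2a)) = 1.1790.
State is unnormalized: ∫|ψ|² dx = 1.1790, and ∫ψ*·x³·ψ dx = -1.1965, so ⟨x³⟩ = -1.1965 / 1.1790.
⟨x³⟩ = -1.0148.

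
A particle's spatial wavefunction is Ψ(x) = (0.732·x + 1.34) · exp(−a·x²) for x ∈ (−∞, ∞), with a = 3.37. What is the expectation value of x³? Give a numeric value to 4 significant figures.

0.01765

⟨x³⟩ = ∫ x³·|Ψ|² dx / ∫|Ψ|² dx (integrals over the domain).
Expand each integrand as polynomial × e^(−2ax²) and use ∫x^(2j)·e^(−2ax²) dx = (2j−1)!!/(4a)^j · √(π/(2a)), odd powers → 0; here √(π/(2a)) = 0.68272.
State is unnormalized: ∫|Ψ|² dx = 1.2530, and ∫Ψ*·x³·Ψ dx = 0.022112, so ⟨x³⟩ = 0.022112 / 1.2530.
⟨x³⟩ = 0.017647.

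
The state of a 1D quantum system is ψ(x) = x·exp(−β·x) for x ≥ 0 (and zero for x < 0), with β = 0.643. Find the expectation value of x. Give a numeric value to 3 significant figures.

2.33

⟨x⟩ = ∫ x·|ψ|² dx / ∫|ψ|² dx (integrals over the domain).
Every integrand reduces to terms xʲ·e^(−2βx) on [0, ∞); use ∫₀^∞ xʲ·e^(−2βx) dx = j!/(2β)^(j+1).
State is unnormalized: ∫|ψ|² dx = 0.94039, and ∫ψ*·x·ψ dx = 2.1938, so ⟨x⟩ = 2.1938 / 0.94039.
⟨x⟩ = 2.3328.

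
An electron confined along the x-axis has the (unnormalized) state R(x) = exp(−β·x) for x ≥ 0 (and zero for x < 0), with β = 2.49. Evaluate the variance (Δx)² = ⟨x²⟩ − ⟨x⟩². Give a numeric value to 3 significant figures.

Compute ⟨x⟩ and ⟨x²⟩ separately, then (Δx)² = ⟨x²⟩ − ⟨x⟩².
Every integrand reduces to terms xʲ·e^(−2βx) on [0, ∞); use ∫₀^∞ xʲ·e^(−2βx) dx = j!/(2β)^(j+1).
Normalization: ∫|R|² dx = 0.20080.
⟨x⟩ = 0.20080 and ⟨x²⟩ = 0.080644.
(Δx)² = 0.080644 − (0.20080)² = 0.040322.

0.0403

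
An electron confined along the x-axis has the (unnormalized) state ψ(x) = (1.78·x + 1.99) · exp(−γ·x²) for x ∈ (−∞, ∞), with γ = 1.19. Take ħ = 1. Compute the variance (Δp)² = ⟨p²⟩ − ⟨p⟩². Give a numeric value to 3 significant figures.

1.53

Compute ⟨p⟩ and ⟨p²⟩ separately; (Δp)² = ⟨p²⟩ − ⟨p⟩².
Expand each integrand as polynomial × e^(−2γx²) and use ∫x^(2j)·e^(−2γx²) dx = (2j−1)!!/(4γ)^j · √(π/(2γ)), odd powers → 0; here √(π/(2γ)) = 1.1489. Differentiate with the product rule, d/dx e^(−γx²) = −2γx·e^(−γx²).
Normalization: ∫|ψ|² dx = 5.3146.
⟨p⟩ = 0.0000 and ⟨p²⟩ = 1.5325.
(Δp)² = 1.5325 − (0.0000)² = 1.5325.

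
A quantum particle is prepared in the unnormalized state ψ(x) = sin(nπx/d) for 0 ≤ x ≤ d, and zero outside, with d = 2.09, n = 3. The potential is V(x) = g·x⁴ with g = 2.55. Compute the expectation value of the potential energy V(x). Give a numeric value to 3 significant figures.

⟨V⟩ = ∫ V(x)·|ψ|² dx / ∫|ψ|² dx.
With sin²θ = (1 − cos2θ)/2 on 0 ≤ x ≤ d: ∫sin²(nπx/d) dx = d/2, ∫x·sin²(nπx/d) dx = d²/4, ∫x²·sin²(nπx/d) dx = d³·(1/6 − 1/(4n²π²)); higher powers xᵏ the same way, integrating xᵏ·cos(2nπx/d) by parts.
State is unnormalized: ∫|ψ|² dx = 1.0450, and ∫ψ*·V(x)·ψ dx = 9.6061, so ⟨V⟩ = 9.6061 / 1.0450.
⟨V⟩ = 9.1925.

9.19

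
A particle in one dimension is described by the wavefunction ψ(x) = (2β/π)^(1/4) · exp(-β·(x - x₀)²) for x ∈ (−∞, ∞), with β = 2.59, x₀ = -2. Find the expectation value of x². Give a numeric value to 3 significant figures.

4.10

⟨x²⟩ = ∫ x²·|ψ|² dx (integrals over the domain).
Gaussian moments (u = x − x₀): ∫u^(2j)·e^(−2βu²) du = (2j−1)!!/(4β)^j · √(π/(2β)), odd powers integrate to 0; here √(π/(2β)) = 0.77877.
⟨x²⟩ = 4.0965.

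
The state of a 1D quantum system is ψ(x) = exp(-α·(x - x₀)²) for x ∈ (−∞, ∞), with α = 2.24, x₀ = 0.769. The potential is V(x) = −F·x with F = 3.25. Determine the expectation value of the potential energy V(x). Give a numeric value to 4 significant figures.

⟨V⟩ = ∫ V(x)·|ψ|² dx / ∫|ψ|² dx.
Gaussian moments (u = x − x₀): ∫u^(2j)·e^(−2αu²) du = (2j−1)!!/(4α)^j · √(π/(2α)), odd powers integrate to 0; here √(π/(2α)) = 0.83741.
State is unnormalized: ∫|ψ|² dx = 0.83741, and ∫ψ*·V(x)·ψ dx = -2.0929, so ⟨V⟩ = -2.0929 / 0.83741.
⟨V⟩ = -2.4993.

-2.499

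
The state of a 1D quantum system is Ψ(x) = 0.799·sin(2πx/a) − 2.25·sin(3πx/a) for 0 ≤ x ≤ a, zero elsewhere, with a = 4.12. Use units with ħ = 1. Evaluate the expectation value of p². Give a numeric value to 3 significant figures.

4.91

p² Ψ = −ħ² d²Ψ/dx²; ⟨p²⟩ = −ħ² ∫ Ψ*·Ψ'' dx / ∫|Ψ|² dx.
d²/dx² sin(jπx/a) = −(jπ/a)²·sin(jπx/a); on 0 ≤ x ≤ a, ∫sin²(jπx/a) dx = a/2 and ∫sin(jπx/a)·sin(lπx/a) dx = 0 for j ≠ l, so only diagonal terms survive in ∫|Ψ|² and ∫Ψ·Ψ″; ∫Ψ·Ψ′ dx = [Ψ²/2] between the walls = 0.
State is unnormalized: ∫|Ψ|² dx = 11.744, and ∫Ψ*·(−ħ² Ψ'') dx = 57.632, so ⟨p²⟩ = 57.632 / 11.744.
⟨p²⟩ = 4.9074.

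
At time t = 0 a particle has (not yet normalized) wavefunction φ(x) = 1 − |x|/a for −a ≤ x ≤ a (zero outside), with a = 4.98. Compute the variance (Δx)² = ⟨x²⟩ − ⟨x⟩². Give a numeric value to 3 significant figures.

2.48

Compute ⟨x⟩ and ⟨x²⟩ separately, then (Δx)² = ⟨x²⟩ − ⟨x⟩².
φ is even, so ∫ over [−a, a] = 2∫₀ᵃ with φ = 1 − x/a there: ∫₀ᵃ (1 − x/a)² dx = a/3, ∫₀ᵃ x²(1 − x/a)² dx = a³/30, ∫₀ᵃ x⁴(1 − x/a)² dx = a⁵/105.
Normalization: ∫|φ|² dx = 3.3200.
⟨x⟩ = 0.0000 and ⟨x²⟩ = 2.4800.
(Δx)² = 2.4800 − (0.0000)² = 2.4800.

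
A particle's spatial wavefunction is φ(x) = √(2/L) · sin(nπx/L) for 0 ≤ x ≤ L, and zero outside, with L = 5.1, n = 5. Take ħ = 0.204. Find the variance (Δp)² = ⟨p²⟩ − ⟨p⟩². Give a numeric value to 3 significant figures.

0.395

Compute ⟨p⟩ and ⟨p²⟩ separately; (Δp)² = ⟨p²⟩ − ⟨p⟩².
d/dx sin(nπx/L) = (nπ/L)·cos(nπx/L) and d²/dx² sin(nπx/L) = −(nπ/L)²·sin(nπx/L); on 0 ≤ x ≤ L, ∫sin²(nπx/L) dx = L/2 and ∫sin(nπx/L)·cos(nπx/L) dx = 0.
⟨p⟩ = 0.0000 and ⟨p²⟩ = 0.39478.
(Δp)² = 0.39478 − (0.0000)² = 0.39478.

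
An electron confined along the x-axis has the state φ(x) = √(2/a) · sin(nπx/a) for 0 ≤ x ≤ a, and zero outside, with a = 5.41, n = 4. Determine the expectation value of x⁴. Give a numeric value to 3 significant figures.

166.

⟨x⁴⟩ = ∫ x⁴·|φ|² dx (integrals over the domain).
With sin²θ = (1 − cos2θ)/2 on 0 ≤ x ≤ a: ∫sin²(nπx/a) dx = a/2, ∫x·sin²(nπx/a) dx = a²/4, ∫x²·sin²(nπx/a) dx = a³·(1/6 − 1/(4n²π²)); higher powers xᵏ the same way, integrating xᵏ·cos(2nπx/a) by parts.
⟨x⁴⟩ = 165.95.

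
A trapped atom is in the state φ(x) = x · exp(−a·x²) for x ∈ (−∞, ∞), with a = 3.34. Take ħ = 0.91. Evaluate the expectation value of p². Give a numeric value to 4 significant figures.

8.298

p² φ = −ħ² d²φ/dx²; ⟨p²⟩ = −ħ² ∫ φ*·φ'' dx / ∫|φ|² dx.
Expand each integrand as polynomial × e^(−2ax²) and use ∫x^(2j)·e^(−2ax²) dx = (2j−1)!!/(4a)^j · √(π/(2a)), odd powers → 0; here √(π/(2a)) = 0.68578. Differentiate with the product rule, d/dx e^(−ax²) = −2ax·e^(−ax²).
State is unnormalized: ∫|φ|² dx = 0.051331, and ∫φ*·(−ħ² φ'') dx = 0.42592, so ⟨p²⟩ = 0.42592 / 0.051331.
⟨p²⟩ = 8.2976.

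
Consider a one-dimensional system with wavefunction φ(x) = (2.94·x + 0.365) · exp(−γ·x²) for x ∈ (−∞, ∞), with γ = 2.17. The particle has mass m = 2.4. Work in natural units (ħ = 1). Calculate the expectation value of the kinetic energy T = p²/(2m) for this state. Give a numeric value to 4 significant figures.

1.250

T = −(ħ²/2m) d²/dx², so ⟨T⟩ = −(ħ²/2m) ∫ φ*·φ'' dx / ∫|φ|² dx; with m = 2.4.
Expand each integrand as polynomial × e^(−2γx²) and use ∫x^(2j)·e^(−2γx²) dx = (2j−1)!!/(4γ)^j · √(π/(2γ)), odd powers → 0; here √(π/(2γ)) = 0.85081. Differentiate with the product rule, d/dx e^(−γx²) = −2γx·e^(−γx²).
State is unnormalized: ∫|φ|² dx = 0.96059, and ∫φ*·(−ħ²/2m · φ'') dx = 1.2003, so ⟨T⟩ = 1.2003 / 0.96059.
⟨T⟩ = 1.2496.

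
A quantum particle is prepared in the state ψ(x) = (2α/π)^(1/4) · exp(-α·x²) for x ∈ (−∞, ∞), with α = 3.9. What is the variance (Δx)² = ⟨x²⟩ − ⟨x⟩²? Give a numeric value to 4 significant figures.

Compute ⟨x⟩ and ⟨x²⟩ separately, then (Δx)² = ⟨x²⟩ − ⟨x⟩².
Gaussian moments: ∫x^(2j)·e^(−2αx²) dx = (2j−1)!!/(4α)^j · √(π/(2α)), odd powers integrate to 0; here √(π/(2α)) = 0.63464.
⟨x⟩ = 0.0000 and ⟨x²⟩ = 0.064103.
(Δx)² = 0.064103 − (0.0000)² = 0.064103.

0.06410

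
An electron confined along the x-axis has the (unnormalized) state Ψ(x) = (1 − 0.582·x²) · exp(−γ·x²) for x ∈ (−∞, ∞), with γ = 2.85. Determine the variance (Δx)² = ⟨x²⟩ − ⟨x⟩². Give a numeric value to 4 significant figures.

0.07097

Compute ⟨x⟩ and ⟨x²⟩ separately, then (Δx)² = ⟨x²⟩ − ⟨x⟩².
Expand each integrand as polynomial × e^(−2γx²) and use ∫x^(2j)·e^(−2γx²) dx = (2j−1)!!/(4γ)^j · √(π/(2γ)), odd powers → 0; here √(π/(2γ)) = 0.74240.
Normalization: ∫|Ψ|² dx = 0.67240.
⟨x⟩ = 0.0000 and ⟨x²⟩ = 0.070970.
(Δx)² = 0.070970 − (0.0000)² = 0.070970.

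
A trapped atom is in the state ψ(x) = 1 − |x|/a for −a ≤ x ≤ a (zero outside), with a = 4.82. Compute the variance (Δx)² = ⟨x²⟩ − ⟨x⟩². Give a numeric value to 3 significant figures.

Compute ⟨x⟩ and ⟨x²⟩ separately, then (Δx)² = ⟨x²⟩ − ⟨x⟩².
ψ is even, so ∫ over [−a, a] = 2∫₀ᵃ with ψ = 1 − x/a there: ∫₀ᵃ (1 − x/a)² dx = a/3, ∫₀ᵃ x²(1 − x/a)² dx = a³/30, ∫₀ᵃ x⁴(1 − x/a)² dx = a⁵/105.
Normalization: ∫|ψ|² dx = 3.2133.
⟨x⟩ = 0.0000 and ⟨x²⟩ = 2.3232.
(Δx)² = 2.3232 − (0.0000)² = 2.3232.

2.32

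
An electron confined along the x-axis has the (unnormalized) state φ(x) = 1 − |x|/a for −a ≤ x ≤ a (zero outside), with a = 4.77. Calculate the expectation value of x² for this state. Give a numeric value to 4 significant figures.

⟨x²⟩ = ∫ x²·|φ|² dx / ∫|φ|² dx (integrals over the domain).
φ is even, so ∫ over [−a, a] = 2∫₀ᵃ with φ = 1 − x/a there: ∫₀ᵃ (1 − x/a)² dx = a/3, ∫₀ᵃ x²(1 − x/a)² dx = a³/30, ∫₀ᵃ x⁴(1 − x/a)² dx = a⁵/105.
State is unnormalized: ∫|φ|² dx = 3.1800, and ∫φ*·x²·φ dx = 7.2354, so ⟨x²⟩ = 7.2354 / 3.1800.
⟨x²⟩ = 2.2753.

2.275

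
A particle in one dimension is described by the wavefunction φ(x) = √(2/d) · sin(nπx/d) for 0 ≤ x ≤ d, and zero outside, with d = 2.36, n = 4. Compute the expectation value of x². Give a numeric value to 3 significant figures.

⟨x²⟩ = ∫ x²·|φ|² dx (integrals over the domain).
With sin²θ = (1 − cos2θ)/2 on 0 ≤ x ≤ d: ∫sin²(nπx/d) dx = d/2, ∫x·sin²(nπx/d) dx = d²/4, ∫x²·sin²(nπx/d) dx = d³·(1/6 − 1/(4n²π²)); higher powers xᵏ the same way, integrating xᵏ·cos(2nπx/d) by parts.
⟨x²⟩ = 1.8389.

1.84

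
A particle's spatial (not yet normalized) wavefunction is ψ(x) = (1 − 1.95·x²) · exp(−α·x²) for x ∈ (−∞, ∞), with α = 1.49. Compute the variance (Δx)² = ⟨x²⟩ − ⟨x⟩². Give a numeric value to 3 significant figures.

0.162

Compute ⟨x⟩ and ⟨x²⟩ separately, then (Δx)² = ⟨x²⟩ − ⟨x⟩².
Expand each integrand as polynomial × e^(−2αx²) and use ∫x^(2j)·e^(−2αx²) dx = (2j−1)!!/(4α)^j · √(π/(2α)), odd powers → 0; here √(π/(2α)) = 1.0268.
Normalization: ∫|ψ|² dx = 0.68462.
⟨x⟩ = 0.0000 and ⟨x²⟩ = 0.16171.
(Δx)² = 0.16171 − (0.0000)² = 0.16171.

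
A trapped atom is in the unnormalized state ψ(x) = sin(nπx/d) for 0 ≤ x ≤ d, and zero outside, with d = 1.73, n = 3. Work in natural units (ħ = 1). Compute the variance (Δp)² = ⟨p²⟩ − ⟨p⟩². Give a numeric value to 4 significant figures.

29.68

Compute ⟨p⟩ and ⟨p²⟩ separately; (Δp)² = ⟨p²⟩ − ⟨p⟩².
d/dx sin(nπx/d) = (nπ/d)·cos(nπx/d) and d²/dx² sin(nπx/d) = −(nπ/d)²·sin(nπx/d); on 0 ≤ x ≤ d, ∫sin²(nπx/d) dx = d/2 and ∫sin(nπx/d)·cos(nπx/d) dx = 0.
Normalization: ∫|ψ|² dx = 0.86500.
⟨p⟩ = 0.0000 and ⟨p²⟩ = 29.679.
(Δp)² = 29.679 − (0.0000)² = 29.679.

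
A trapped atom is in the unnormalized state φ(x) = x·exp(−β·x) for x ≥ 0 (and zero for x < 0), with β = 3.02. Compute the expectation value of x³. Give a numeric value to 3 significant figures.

0.272

⟨x³⟩ = ∫ x³·|φ|² dx / ∫|φ|² dx (integrals over the domain).
Every integrand reduces to terms xʲ·e^(−2βx) on [0, ∞); use ∫₀^∞ xʲ·e^(−2βx) dx = j!/(2β)^(j+1).
State is unnormalized: ∫|φ|² dx = 0.0090765, and ∫φ*·x³·φ dx = 0.0024715, so ⟨x³⟩ = 0.0024715 / 0.0090765.
⟨x³⟩ = 0.27230.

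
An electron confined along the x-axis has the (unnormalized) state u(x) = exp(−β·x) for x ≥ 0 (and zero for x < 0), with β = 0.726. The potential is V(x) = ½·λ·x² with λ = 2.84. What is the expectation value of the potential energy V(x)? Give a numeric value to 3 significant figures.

1.35

⟨V⟩ = ∫ V(x)·|u|² dx / ∫|u|² dx.
Every integrand reduces to terms xʲ·e^(−2βx) on [0, ∞); use ∫₀^∞ xʲ·e^(−2βx) dx = j!/(2β)^(j+1).
State is unnormalized: ∫|u|² dx = 0.68871, and ∫u*·V(x)·u dx = 0.92772, so ⟨V⟩ = 0.92772 / 0.68871.
⟨V⟩ = 1.3471.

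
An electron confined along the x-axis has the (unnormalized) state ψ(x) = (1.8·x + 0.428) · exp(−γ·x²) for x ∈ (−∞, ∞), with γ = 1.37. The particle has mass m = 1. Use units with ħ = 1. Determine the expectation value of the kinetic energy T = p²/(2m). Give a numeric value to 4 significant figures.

T = −(ħ²/2m) d²/dx², so ⟨T⟩ = −(ħ²/2m) ∫ ψ*·ψ'' dx / ∫|ψ|² dx; with m = 1.
Expand each integrand as polynomial × e^(−2γx²) and use ∫x^(2j)·e^(−2γx²) dx = (2j−1)!!/(4γ)^j · √(π/(2γ)), odd powers → 0; here √(π/(2γ)) = 1.0708. Differentiate with the product rule, d/dx e^(−γx²) = −2γx·e^(−γx²).
State is unnormalized: ∫|ψ|² dx = 0.82924, and ∫ψ*·(−ħ²/2m · ψ'') dx = 1.4354, so ⟨T⟩ = 1.4354 / 0.82924.
⟨T⟩ = 1.7309.

1.731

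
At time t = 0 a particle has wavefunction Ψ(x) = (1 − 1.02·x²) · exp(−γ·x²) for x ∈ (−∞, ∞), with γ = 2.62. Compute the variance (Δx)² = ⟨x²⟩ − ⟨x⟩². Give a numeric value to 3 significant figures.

Compute ⟨x⟩ and ⟨x²⟩ separately, then (Δx)² = ⟨x²⟩ − ⟨x⟩².
Expand each integrand as polynomial × e^(−2γx²) and use ∫x^(2j)·e^(−2γx²) dx = (2j−1)!!/(4γ)^j · √(π/(2γ)), odd powers → 0; here √(π/(2γ)) = 0.77430.
Normalization: ∫|Ψ|² dx = 0.64558.
⟨x⟩ = 0.0000 and ⟨x²⟩ = 0.063874.
(Δx)² = 0.063874 − (0.0000)² = 0.063874.

0.0639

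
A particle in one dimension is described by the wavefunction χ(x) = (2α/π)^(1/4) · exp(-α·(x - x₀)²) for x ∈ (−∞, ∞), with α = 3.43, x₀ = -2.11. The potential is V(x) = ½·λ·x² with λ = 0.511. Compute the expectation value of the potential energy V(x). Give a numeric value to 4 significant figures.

1.156

⟨V⟩ = ∫ V(x)·|χ|² dx.
Gaussian moments (u = x − x₀): ∫u^(2j)·e^(−2αu²) du = (2j−1)!!/(4α)^j · √(π/(2α)), odd powers integrate to 0; here √(π/(2α)) = 0.67673.
⟨V⟩ = 1.1561.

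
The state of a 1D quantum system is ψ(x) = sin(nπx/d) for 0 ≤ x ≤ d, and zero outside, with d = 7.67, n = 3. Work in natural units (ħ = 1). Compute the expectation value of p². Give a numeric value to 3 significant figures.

p² ψ = −ħ² d²ψ/dx²; ⟨p²⟩ = −ħ² ∫ ψ*·ψ'' dx / ∫|ψ|² dx.
d/dx sin(nπx/d) = (nπ/d)·cos(nπx/d) and d²/dx² sin(nπx/d) = −(nπ/d)²·sin(nπx/d); on 0 ≤ x ≤ d, ∫sin²(nπx/d) dx = d/2 and ∫sin(nπx/d)·cos(nπx/d) dx = 0.
State is unnormalized: ∫|ψ|² dx = 3.8350, and ∫ψ*·(−ħ² ψ'') dx = 5.7905, so ⟨p²⟩ = 5.7905 / 3.8350.
⟨p²⟩ = 1.5099.

1.51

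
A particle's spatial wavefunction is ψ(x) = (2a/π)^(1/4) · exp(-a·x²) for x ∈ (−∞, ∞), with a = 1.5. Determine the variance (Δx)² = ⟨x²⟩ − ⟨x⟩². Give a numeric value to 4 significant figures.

Compute ⟨x⟩ and ⟨x²⟩ separately, then (Δx)² = ⟨x²⟩ − ⟨x⟩².
Gaussian moments: ∫x^(2j)·e^(−2ax²) dx = (2j−1)!!/(4a)^j · √(π/(2a)), odd powers integrate to 0; here √(π/(2a)) = 1.0233.
⟨x⟩ = 0.0000 and ⟨x²⟩ = 0.16667.
(Δx)² = 0.16667 − (0.0000)² = 0.16667.

0.1667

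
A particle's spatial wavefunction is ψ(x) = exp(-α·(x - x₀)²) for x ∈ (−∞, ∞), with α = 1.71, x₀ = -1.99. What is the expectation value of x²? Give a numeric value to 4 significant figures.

⟨x²⟩ = ∫ x²·|ψ|² dx / ∫|ψ|² dx (integrals over the domain).
Gaussian moments (u = x − x₀): ∫u^(2j)·e^(−2αu²) du = (2j−1)!!/(4α)^j · √(π/(2α)), odd powers integrate to 0; here √(π/(2α)) = 0.95843.
State is unnormalized: ∫|ψ|² dx = 0.95843, and ∫ψ*·x²·ψ dx = 3.9356, so ⟨x²⟩ = 3.9356 / 0.95843.
⟨x²⟩ = 4.1063.

4.106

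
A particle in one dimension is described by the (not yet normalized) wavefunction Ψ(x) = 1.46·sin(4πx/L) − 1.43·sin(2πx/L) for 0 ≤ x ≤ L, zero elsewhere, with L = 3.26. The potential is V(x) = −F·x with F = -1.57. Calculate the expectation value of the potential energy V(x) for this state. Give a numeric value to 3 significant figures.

2.56

⟨V⟩ = ∫ V(x)·|Ψ|² dx / ∫|Ψ|² dx.
On 0 ≤ x ≤ L (j ≠ l): ∫sin²(jπx/L) dx = L/2, ∫sin(jπx/L)·sin(lπx/L) dx = 0; diagonal moments ∫x·sin²(jπx/L) dx = L²/4, ∫x²·sin²(jπx/L) dx = L³·(1/6 − 1/(4j²π²)); cross terms ∫x·sin(jπx/L)·sin(lπx/L) dx = 0 for j + l even and −4jlL²/(π²(j² − l²)²) for j + l odd, ∫x²·sin(jπx/L)·sin(lπx/L) dx = (−1)^(j+l)·4jlL³/(π²(j² − l²)²); higher powers the same way via product-to-sum and parts.
State is unnormalized: ∫|Ψ|² dx = 6.8077, and ∫Ψ*·V(x)·Ψ dx = 17.422, so ⟨V⟩ = 17.422 / 6.8077.
⟨V⟩ = 2.5591.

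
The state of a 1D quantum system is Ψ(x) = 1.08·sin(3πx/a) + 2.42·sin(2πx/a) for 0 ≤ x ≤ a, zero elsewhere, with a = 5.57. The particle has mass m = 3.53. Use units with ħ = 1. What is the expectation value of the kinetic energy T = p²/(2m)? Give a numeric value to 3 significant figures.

0.218

T = −(ħ²/2m) d²/dx², so ⟨T⟩ = −(ħ²/2m) ∫ Ψ*·Ψ'' dx / ∫|Ψ|² dx; with m = 3.53.
d²/dx² sin(jπx/a) = −(jπ/a)²·sin(jπx/a); on 0 ≤ x ≤ a, ∫sin²(jπx/a) dx = a/2 and ∫sin(jπx/a)·sin(lπx/a) dx = 0 for j ≠ l, so only diagonal terms survive in ∫|Ψ|² and ∫Ψ·Ψ″; ∫Ψ·Ψ′ dx = [Ψ²/2] between the walls = 0.
State is unnormalized: ∫|Ψ|² dx = 19.558, and ∫Ψ*·(−ħ²/2m · Ψ'') dx = 4.2570, so ⟨T⟩ = 4.2570 / 19.558.
⟨T⟩ = 0.21766.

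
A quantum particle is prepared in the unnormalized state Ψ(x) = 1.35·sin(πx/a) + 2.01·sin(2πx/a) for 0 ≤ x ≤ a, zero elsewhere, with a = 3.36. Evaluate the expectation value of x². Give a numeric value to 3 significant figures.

1.60

⟨x²⟩ = ∫ x²·|Ψ|² dx / ∫|Ψ|² dx (integrals over the domain).
On 0 ≤ x ≤ a (j ≠ l): ∫sin²(jπx/a) dx = a/2, ∫sin(jπx/a)·sin(lπx/a) dx = 0; diagonal moments ∫x·sin²(jπx/a) dx = a²/4, ∫x²·sin²(jπx/a) dx = a³·(1/6 − 1/(4j²π²)); cross terms ∫x·sin(jπx/a)·sin(lπx/a) dx = 0 for j + l even and −4jla²/(π²(j² − l²)²) for j + l odd, ∫x²·sin(jπx/a)·sin(lπx/a) dx = (−1)^(j+l)·4jla³/(π²(j² − l²)²); higher powers the same way via product-to-sum and parts.
State is unnormalized: ∫|Ψ|² dx = 9.8492, and ∫Ψ*·x²·Ψ dx = 15.802, so ⟨x²⟩ = 15.802 / 9.8492.
⟨x²⟩ = 1.6044.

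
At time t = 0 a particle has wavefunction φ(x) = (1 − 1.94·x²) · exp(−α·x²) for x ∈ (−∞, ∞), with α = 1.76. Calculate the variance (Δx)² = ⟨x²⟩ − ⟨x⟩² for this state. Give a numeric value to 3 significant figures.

0.102

Compute ⟨x⟩ and ⟨x²⟩ separately, then (Δx)² = ⟨x²⟩ − ⟨x⟩².
Expand each integrand as polynomial × e^(−2αx²) and use ∫x^(2j)·e^(−2αx²) dx = (2j−1)!!/(4α)^j · √(π/(2α)), odd powers → 0; here √(π/(2α)) = 0.94472.
Normalization: ∫|φ|² dx = 0.63927.
⟨x⟩ = 0.0000 and ⟨x²⟩ = 0.10195.
(Δx)² = 0.10195 − (0.0000)² = 0.10195.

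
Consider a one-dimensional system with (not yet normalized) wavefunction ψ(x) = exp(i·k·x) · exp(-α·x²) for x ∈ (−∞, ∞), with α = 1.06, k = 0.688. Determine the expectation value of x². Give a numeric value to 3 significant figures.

⟨x²⟩ = ∫ x²·|ψ|² dx / ∫|ψ|² dx (integrals over the domain).
Gaussian moments: ∫x^(2j)·e^(−2αx²) dx = (2j−1)!!/(4α)^j · √(π/(2α)), odd powers integrate to 0; here √(π/(2α)) = 1.2173.
State is unnormalized: ∫|ψ|² dx = 1.2173, and ∫ψ*·x²·ψ dx = 0.28711, so ⟨x²⟩ = 0.28711 / 1.2173.
⟨x²⟩ = 0.23585.

0.236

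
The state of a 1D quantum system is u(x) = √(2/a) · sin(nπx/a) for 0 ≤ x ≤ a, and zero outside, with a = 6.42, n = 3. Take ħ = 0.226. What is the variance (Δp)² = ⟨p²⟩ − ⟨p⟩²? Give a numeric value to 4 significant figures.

Compute ⟨p⟩ and ⟨p²⟩ separately; (Δp)² = ⟨p²⟩ − ⟨p⟩².
d/dx sin(nπx/a) = (nπ/a)·cos(nπx/a) and d²/dx² sin(nπx/a) = −(nπ/a)²·sin(nπx/a); on 0 ≤ x ≤ a, ∫sin²(nπx/a) dx = a/2 and ∫sin(nπx/a)·cos(nπx/a) dx = 0.
⟨p⟩ = 0.0000 and ⟨p²⟩ = 0.11008.
(Δp)² = 0.11008 − (0.0000)² = 0.11008.

0.1101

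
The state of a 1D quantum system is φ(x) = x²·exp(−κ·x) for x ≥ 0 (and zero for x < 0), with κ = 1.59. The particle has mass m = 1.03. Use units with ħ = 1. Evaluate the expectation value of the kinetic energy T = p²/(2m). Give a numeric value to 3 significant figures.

T = −(ħ²/2m) d²/dx², so ⟨T⟩ = −(ħ²/2m) ∫ φ*·φ'' dx / ∫|φ|² dx; with m = 1.03.
Differentiate x²·exp(−κ·x) with the product rule; every integrand then reduces to terms xʲ·e^(−2κx) on [0, ∞), with ∫₀^∞ xʲ·e^(−2κx) dx = j!/(2κ)^(j+1).
State is unnormalized: ∫|φ|² dx = 0.073803, and ∫φ*·(−ħ²/2m · φ'') dx = 0.030191, so ⟨T⟩ = 0.030191 / 0.073803.
⟨T⟩ = 0.40908.

0.409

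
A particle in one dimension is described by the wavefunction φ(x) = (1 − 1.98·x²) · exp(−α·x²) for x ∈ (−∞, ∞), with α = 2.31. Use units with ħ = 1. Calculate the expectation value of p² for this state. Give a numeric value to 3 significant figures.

5.70

p² φ = −ħ² d²φ/dx²; ⟨p²⟩ = −ħ² ∫ φ*·φ'' dx / ∫|φ|² dx.
Expand each integrand as polynomial × e^(−2αx²) and use ∫x^(2j)·e^(−2αx²) dx = (2j−1)!!/(4α)^j · √(π/(2α)), odd powers → 0; here √(π/(2α)) = 0.82462. Differentiate with the product rule, d/dx e^(−αx²) = −2αx·e^(−αx²).
State is unnormalized: ∫|φ|² dx = 0.58481, and ∫φ*·(−ħ² φ'') dx = 3.3335, so ⟨p²⟩ = 3.3335 / 0.58481.
⟨p²⟩ = 5.7002.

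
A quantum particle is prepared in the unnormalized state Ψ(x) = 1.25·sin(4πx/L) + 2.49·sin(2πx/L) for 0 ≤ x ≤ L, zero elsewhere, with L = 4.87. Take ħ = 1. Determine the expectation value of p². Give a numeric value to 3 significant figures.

2.67

p² Ψ = −ħ² d²Ψ/dx²; ⟨p²⟩ = −ħ² ∫ Ψ*·Ψ'' dx / ∫|Ψ|² dx.
d²/dx² sin(jπx/L) = −(jπ/L)²·sin(jπx/L); on 0 ≤ x ≤ L, ∫sin²(jπx/L) dx = L/2 and ∫sin(jπx/L)·sin(lπx/L) dx = 0 for j ≠ l, so only diagonal terms survive in ∫|Ψ|² and ∫Ψ·Ψ″; ∫Ψ·Ψ′ dx = [Ψ²/2] between the walls = 0.
State is unnormalized: ∫|Ψ|² dx = 18.902, and ∫Ψ*·(−ħ² Ψ'') dx = 50.463, so ⟨p²⟩ = 50.463 / 18.902.
⟨p²⟩ = 2.6697.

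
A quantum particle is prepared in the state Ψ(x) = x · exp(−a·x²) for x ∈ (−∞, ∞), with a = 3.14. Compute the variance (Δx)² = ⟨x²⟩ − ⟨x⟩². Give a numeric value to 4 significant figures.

Compute ⟨x⟩ and ⟨x²⟩ separately, then (Δx)² = ⟨x²⟩ − ⟨x⟩².
Expand each integrand as polynomial × e^(−2ax²) and use ∫x^(2j)·e^(−2ax²) dx = (2j−1)!!/(4a)^j · √(π/(2a)), odd powers → 0; here √(π/(2a)) = 0.70729.
Normalization: ∫|Ψ|² dx = 0.056313.
⟨x⟩ = 0.0000 and ⟨x²⟩ = 0.23885.
(Δx)² = 0.23885 − (0.0000)² = 0.23885.

0.2389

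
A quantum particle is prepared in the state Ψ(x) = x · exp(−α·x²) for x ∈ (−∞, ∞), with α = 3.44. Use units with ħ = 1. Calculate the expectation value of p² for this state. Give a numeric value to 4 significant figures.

p² Ψ = −ħ² d²Ψ/dx²; ⟨p²⟩ = −ħ² ∫ Ψ*·Ψ'' dx / ∫|Ψ|² dx.
Expand each integrand as polynomial × e^(−2αx²) and use ∫x^(2j)·e^(−2αx²) dx = (2j−1)!!/(4α)^j · √(π/(2α)), odd powers → 0; here √(π/(2α)) = 0.67574. Differentiate with the product rule, d/dx e^(−αx²) = −2αx·e^(−αx²).
State is unnormalized: ∫|Ψ|² dx = 0.049109, and ∫Ψ*·(−ħ² Ψ'') dx = 0.50681, so ⟨p²⟩ = 0.50681 / 0.049109.
⟨p²⟩ = 10.320.

10.32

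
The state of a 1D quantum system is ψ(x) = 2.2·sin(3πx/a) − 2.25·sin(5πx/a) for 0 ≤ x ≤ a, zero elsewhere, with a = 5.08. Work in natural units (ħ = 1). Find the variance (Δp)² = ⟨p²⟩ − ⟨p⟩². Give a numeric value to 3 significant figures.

6.57

Compute ⟨p⟩ and ⟨p²⟩ separately; (Δp)² = ⟨p²⟩ − ⟨p⟩².
d²/dx² sin(jπx/a) = −(jπ/a)²·sin(jπx/a); on 0 ≤ x ≤ a, ∫sin²(jπx/a) dx = a/2 and ∫sin(jπx/a)·sin(lπx/a) dx = 0 for j ≠ l, so only diagonal terms survive in ∫|ψ|² and ∫ψ·ψ″; ∫ψ·ψ′ dx = [ψ²/2] between the walls = 0.
Normalization: ∫|ψ|² dx = 25.152.
⟨p⟩ = 0.0000 and ⟨p²⟩ = 6.5704.
(Δp)² = 6.5704 − (0.0000)² = 6.5704.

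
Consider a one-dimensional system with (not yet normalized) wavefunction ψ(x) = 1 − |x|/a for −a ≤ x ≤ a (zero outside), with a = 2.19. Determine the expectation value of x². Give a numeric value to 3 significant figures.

0.480

⟨x²⟩ = ∫ x²·|ψ|² dx / ∫|ψ|² dx (integrals over the domain).
ψ is even, so ∫ over [−a, a] = 2∫₀ᵃ with ψ = 1 − x/a there: ∫₀ᵃ (1 − x/a)² dx = a/3, ∫₀ᵃ x²(1 − x/a)² dx = a³/30, ∫₀ᵃ x⁴(1 − x/a)² dx = a⁵/105.
State is unnormalized: ∫|ψ|² dx = 1.4600, and ∫ψ*·x²·ψ dx = 0.70023, so ⟨x²⟩ = 0.70023 / 1.4600.
⟨x²⟩ = 0.47961.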